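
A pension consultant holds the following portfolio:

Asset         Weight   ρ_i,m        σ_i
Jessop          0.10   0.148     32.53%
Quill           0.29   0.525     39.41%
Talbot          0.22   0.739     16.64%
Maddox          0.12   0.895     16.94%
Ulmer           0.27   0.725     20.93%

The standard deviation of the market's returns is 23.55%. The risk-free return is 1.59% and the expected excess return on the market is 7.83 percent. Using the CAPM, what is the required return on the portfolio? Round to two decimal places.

6.61%

β_Jessop = 0.148 × 32.53% / 23.55% = 0.2044
β_Quill = 0.525 × 39.41% / 23.55% = 0.8786
β_Talbot = 0.739 × 16.64% / 23.55% = 0.5222
β_Maddox = 0.895 × 16.94% / 23.55% = 0.6438
β_Ulmer = 0.725 × 20.93% / 23.55% = 0.6443
β_P = Σ w_i β_i = 0.10×0.2044 + 0.29×0.8786 + 0.22×0.5222 + 0.12×0.6438 + 0.27×0.6443 = 0.6413
E(R_P) = R_f + β_P × MRP = 1.59% + 0.6413 × 7.83% = 6.61%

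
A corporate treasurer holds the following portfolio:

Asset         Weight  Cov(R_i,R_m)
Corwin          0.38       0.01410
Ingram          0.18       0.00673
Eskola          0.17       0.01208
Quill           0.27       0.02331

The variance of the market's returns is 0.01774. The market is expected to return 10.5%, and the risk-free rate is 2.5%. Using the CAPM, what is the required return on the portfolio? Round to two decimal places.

β_Corwin = 0.01410 / 0.01774 = 0.7948
β_Ingram = 0.00673 / 0.01774 = 0.3794
β_Eskola = 0.01208 / 0.01774 = 0.6809
β_Quill = 0.02331 / 0.01774 = 1.3140
β_P = Σ w_i β_i = 0.38×0.7948 + 0.18×0.3794 + 0.17×0.6809 + 0.27×1.3140 = 0.8408
MRP = 10.5% − 2.5% = 8.00%
E(R_P) = R_f + β_P × MRP = 2.5% + 0.8408 × 8.0% = 9.23%

9.23%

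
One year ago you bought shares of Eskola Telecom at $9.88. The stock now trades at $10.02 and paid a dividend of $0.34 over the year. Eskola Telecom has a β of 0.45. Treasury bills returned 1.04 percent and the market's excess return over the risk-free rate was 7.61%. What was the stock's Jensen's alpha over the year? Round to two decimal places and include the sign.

+0.39%

Realised HPR = (P1 + D1 − P0) / P0 = (10.02 + 0.34 − 9.88) / 9.88 = 0.48 / 9.88 = 4.8583%
CAPM required = R_f + β·MRP = 1.04% + 0.45 × 7.61% = 4.4645%
α = realised − required = 4.8583% − 4.4645% = +0.39%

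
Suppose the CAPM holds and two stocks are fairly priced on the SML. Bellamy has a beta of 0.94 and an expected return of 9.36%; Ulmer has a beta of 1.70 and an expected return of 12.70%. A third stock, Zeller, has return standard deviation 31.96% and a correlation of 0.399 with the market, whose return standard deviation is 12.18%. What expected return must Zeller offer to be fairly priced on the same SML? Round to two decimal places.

MRP = (12.70% − 9.36%) / (1.70 − 0.94) = 4.3947%
R_f = 9.36% − 0.94 × 4.3947% = 5.2290%
β_Zeller = ρ·σ_i/σ_m = 0.399 × 31.96 / 12.18 = 1.0470
E(R_Zeller) = R_f + β × MRP = 5.2290% + 1.0470 × 4.3947% = 9.83%

9.83%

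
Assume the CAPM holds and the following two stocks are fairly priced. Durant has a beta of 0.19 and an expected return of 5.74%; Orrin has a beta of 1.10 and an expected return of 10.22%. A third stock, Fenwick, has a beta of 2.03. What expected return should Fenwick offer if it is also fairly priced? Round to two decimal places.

MRP (SML slope) = (10.22% − 5.74%) / (1.10 − 0.19) = 4.48% / 0.91 = 4.9231%
R_f (intercept) = 5.74% − 0.19 × 4.9231% = 4.8046%
E(R_Fenwick) = R_f + β × MRP = 4.8046% + 2.03 × 4.9231% = 14.80%

14.80%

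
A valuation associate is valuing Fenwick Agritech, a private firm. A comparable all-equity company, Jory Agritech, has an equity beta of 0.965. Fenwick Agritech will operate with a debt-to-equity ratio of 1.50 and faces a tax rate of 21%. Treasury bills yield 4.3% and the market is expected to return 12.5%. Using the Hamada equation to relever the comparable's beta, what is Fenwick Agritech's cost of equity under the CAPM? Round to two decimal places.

β_L = β_U × [1 + (1 − t)(D/E)] = 0.965 × [1 + (1 − 0.21) × 1.50]
    = 0.965 × [1 + 0.79 × 1.50] = 0.965 × 2.1850 = 2.1085
MRP = 12.5% − 4.3% = 8.20%
E(R) = R_f + β_L × MRP = 4.3% + 2.1085 × 8.2% = 21.59%

21.59%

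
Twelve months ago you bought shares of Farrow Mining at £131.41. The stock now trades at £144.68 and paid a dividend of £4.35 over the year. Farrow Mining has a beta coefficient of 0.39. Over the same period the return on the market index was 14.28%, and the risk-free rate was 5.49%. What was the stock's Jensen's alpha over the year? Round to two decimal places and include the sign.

Realised HPR = (P1 + D1 − P0) / P0 = (144.68 + 4.35 − 131.41) / 131.41 = 17.62 / 131.41 = 13.4084%
MRP = 14.28% − 5.49% = 8.79%
CAPM required = R_f + β·MRP = 5.49% + 0.39 × 8.79% = 8.9181%
α = realised − required = 13.4084% − 8.9181% = +4.49%

+4.49%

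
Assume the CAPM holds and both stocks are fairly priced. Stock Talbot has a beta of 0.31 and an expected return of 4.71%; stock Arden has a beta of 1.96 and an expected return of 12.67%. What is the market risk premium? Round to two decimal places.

Both satisfy E(R) = R_f + β·MRP, so the slope of the SML is
MRP = (12.67% − 4.71%) / (1.96 − 0.31) = 7.96% / 1.65 = 4.8242%

4.82%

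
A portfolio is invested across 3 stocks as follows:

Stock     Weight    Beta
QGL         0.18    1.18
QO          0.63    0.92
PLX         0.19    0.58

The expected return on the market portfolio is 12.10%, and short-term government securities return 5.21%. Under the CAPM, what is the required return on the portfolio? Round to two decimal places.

β_P = Σ w_i β_i = 0.18×1.18 + 0.63×0.92 + 0.19×0.58 = 0.9022
MRP = 12.10% − 5.21% = 6.89%
E(R_P) = R_f + β_P × MRP = 5.21% + 0.9022 × 6.89% = 11.43%

11.43%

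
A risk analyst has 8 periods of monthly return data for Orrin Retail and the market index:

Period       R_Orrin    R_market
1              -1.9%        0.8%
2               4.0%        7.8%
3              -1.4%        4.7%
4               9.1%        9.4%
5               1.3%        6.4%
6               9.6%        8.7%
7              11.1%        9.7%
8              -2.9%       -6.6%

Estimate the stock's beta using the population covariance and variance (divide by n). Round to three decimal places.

0.827

Mean R_i = (-1.9 + 4.0 − 1.4 + 9.1 + 1.3 + 9.6 + 11.1 − 2.9) / 8 = 3.6125%
Mean R_m = (0.8 + 7.8 + 4.7 + 9.4 + 6.4 + 8.7 + 9.7 − 6.6) / 8 = 5.1125%
Σ(R_i − R̄_i)(R_m − R̄_m) = 179.5388  ⇒  Cov = 179.5388 / 8 = 22.4424
Σ(R_m − R̄_m)² = 217.1288  ⇒  Var(R_m) = 217.1288 / 8 = 27.1411
β = Cov / Var(R_m) = 22.4424 / 27.1411 = 0.8269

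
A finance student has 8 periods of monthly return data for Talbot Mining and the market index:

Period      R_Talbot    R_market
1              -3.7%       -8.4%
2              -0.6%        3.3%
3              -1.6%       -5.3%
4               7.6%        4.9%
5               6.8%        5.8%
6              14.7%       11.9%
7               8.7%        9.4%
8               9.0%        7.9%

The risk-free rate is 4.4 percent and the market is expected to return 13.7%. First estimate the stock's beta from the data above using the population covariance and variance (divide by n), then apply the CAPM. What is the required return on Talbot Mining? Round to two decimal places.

Mean R_i = (-3.7 − 0.6 − 1.6 + 7.6 + 6.8 + 14.7 + 8.7 + 9.0) / 8 = 5.1125%
Mean R_m = (-8.4 + 3.3 − 5.3 + 4.9 + 5.8 + 11.9 + 9.4 + 7.9) / 8 = 3.6875%
Σ(R_i − R̄_i)(R_m − R̄_m) = 291.2513  ⇒  Cov = 291.2513 / 8 = 36.4064
Σ(R_m − R̄_m)² = 350.7888  ⇒  Var(R_m) = 350.7888 / 8 = 43.8486
β = Cov / Var(R_m) = 36.4064 / 43.8486 = 0.8303
MRP = 13.7% − 4.4% = 9.30%
E(R) = R_f + β × MRP = 4.4% + 0.8303 × 9.3% = 12.12%

12.12%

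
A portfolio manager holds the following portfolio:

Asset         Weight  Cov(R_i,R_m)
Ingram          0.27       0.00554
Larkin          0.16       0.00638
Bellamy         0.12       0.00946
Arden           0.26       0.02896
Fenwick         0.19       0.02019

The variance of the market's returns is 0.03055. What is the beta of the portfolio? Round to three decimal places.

β_Ingram = 0.00554 / 0.03055 = 0.1813
β_Larkin = 0.00638 / 0.03055 = 0.2088
β_Bellamy = 0.00946 / 0.03055 = 0.3097
β_Arden = 0.02896 / 0.03055 = 0.9480
β_Fenwick = 0.02019 / 0.03055 = 0.6609
β_P = Σ w_i β_i = 0.27×0.1813 + 0.16×0.2088 + 0.12×0.3097 + 0.26×0.9480 + 0.19×0.6609 = 0.4916

0.492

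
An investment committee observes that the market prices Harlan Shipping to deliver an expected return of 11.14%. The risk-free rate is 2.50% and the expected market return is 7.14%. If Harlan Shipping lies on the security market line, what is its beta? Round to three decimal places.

MRP = 7.14% − 2.50% = 4.64%
β = (E(R) − R_f) / MRP = (11.14% − 2.50%) / 4.64% = 8.64% / 4.64% = 1.862

1.862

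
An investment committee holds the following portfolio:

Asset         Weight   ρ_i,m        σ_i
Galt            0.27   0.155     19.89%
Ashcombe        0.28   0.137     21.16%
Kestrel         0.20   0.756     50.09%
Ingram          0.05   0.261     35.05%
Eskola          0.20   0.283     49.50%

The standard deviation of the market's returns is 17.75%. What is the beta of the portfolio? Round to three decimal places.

0.703

β_Galt = 0.155 × 19.89% / 17.75% = 0.1737
β_Ashcombe = 0.137 × 21.16% / 17.75% = 0.1633
β_Kestrel = 0.756 × 50.09% / 17.75% = 2.1334
β_Ingram = 0.261 × 35.05% / 17.75% = 0.5154
β_Eskola = 0.283 × 49.50% / 17.75% = 0.7892
β_P = Σ w_i β_i = 0.27×0.1737 + 0.28×0.1633 + 0.20×2.1334 + 0.05×0.5154 + 0.20×0.7892 = 0.7029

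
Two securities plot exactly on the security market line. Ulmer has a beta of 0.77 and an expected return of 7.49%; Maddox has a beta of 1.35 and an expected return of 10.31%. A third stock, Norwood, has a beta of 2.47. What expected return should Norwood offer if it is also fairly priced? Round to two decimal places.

MRP (SML slope) = (10.31% − 7.49%) / (1.35 − 0.77) = 2.82% / 0.58 = 4.8621%
R_f (intercept) = 7.49% − 0.77 × 4.8621% = 3.7462%
E(R_Norwood) = R_f + β × MRP = 3.7462% + 2.47 × 4.8621% = 15.76%

15.76%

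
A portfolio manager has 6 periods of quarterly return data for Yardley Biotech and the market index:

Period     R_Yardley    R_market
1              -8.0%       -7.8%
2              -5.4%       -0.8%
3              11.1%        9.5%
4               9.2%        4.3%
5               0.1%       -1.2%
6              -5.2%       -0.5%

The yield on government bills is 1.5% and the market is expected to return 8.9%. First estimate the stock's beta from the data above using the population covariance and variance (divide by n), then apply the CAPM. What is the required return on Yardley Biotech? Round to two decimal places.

10.79%

Mean R_i = (-8.0 − 5.4 + 11.1 + 9.2 + 0.1 − 5.2) / 6 = 0.3000%
Mean R_m = (-7.8 − 0.8 + 9.5 + 4.3 − 1.2 − 0.5) / 6 = 0.5833%
Σ(R_i − R̄_i)(R_m − R̄_m) = 213.1600  ⇒  Cov = 213.1600 / 6 = 35.5267
Σ(R_m − R̄_m)² = 169.8683  ⇒  Var(R_m) = 169.8683 / 6 = 28.3114
β = Cov / Var(R_m) = 35.5267 / 28.3114 = 1.2549
MRP = 8.9% − 1.5% = 7.40%
E(R) = R_f + β × MRP = 1.5% + 1.2549 × 7.4% = 10.79%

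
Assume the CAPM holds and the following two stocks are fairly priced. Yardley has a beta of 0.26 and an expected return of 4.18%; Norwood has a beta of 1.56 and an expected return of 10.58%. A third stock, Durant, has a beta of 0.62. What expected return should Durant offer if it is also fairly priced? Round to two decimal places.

5.95%

MRP (SML slope) = (10.58% − 4.18%) / (1.56 − 0.26) = 6.40% / 1.30 = 4.9231%
R_f (intercept) = 4.18% − 0.26 × 4.9231% = 2.9000%
E(R_Durant) = R_f + β × MRP = 2.9000% + 0.62 × 4.9231% = 5.95%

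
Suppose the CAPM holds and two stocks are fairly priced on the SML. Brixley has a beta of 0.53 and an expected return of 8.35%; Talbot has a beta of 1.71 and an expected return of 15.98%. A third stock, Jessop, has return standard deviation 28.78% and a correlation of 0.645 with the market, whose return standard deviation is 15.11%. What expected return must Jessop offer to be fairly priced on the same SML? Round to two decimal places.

MRP = (15.98% − 8.35%) / (1.71 − 0.53) = 6.4661%
R_f = 8.35% − 0.53 × 6.4661% = 4.9230%
β_Jessop = ρ·σ_i/σ_m = 0.645 × 28.78 / 15.11 = 1.2285
E(R_Jessop) = R_f + β × MRP = 4.9230% + 1.2285 × 6.4661% = 12.87%

12.87%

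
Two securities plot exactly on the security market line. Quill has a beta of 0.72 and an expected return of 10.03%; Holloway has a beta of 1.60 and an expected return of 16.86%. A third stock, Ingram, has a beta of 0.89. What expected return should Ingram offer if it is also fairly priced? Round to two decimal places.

11.35%

MRP (SML slope) = (16.86% − 10.03%) / (1.60 − 0.72) = 6.83% / 0.88 = 7.7614%
R_f (intercept) = 10.03% − 0.72 × 7.7614% = 4.4418%
E(R_Ingram) = R_f + β × MRP = 4.4418% + 0.89 × 7.7614% = 11.35%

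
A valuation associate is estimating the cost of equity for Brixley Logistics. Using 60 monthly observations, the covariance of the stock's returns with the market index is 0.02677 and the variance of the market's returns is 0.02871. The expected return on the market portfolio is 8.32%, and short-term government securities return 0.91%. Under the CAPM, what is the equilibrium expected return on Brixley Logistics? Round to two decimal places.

7.82%

β = Cov(R_i, R_m) / Var(R_m) = 0.02677 / 0.02871 = 0.9324
MRP = 8.32% − 0.91% = 7.41%
E(R) = R_f + β × MRP = 0.91% + 0.9324 × 7.41% = 7.82%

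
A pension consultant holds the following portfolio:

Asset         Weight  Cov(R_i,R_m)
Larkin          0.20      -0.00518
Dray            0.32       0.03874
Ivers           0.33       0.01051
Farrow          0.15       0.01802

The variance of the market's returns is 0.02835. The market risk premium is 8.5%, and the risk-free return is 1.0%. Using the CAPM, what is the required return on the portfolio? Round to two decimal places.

β_Larkin = -0.00518 / 0.02835 = -0.1827
β_Dray = 0.03874 / 0.02835 = 1.3665
β_Ivers = 0.01051 / 0.02835 = 0.3707
β_Farrow = 0.01802 / 0.02835 = 0.6356
β_P = Σ w_i β_i = 0.20×-0.1827 + 0.32×1.3665 + 0.33×0.3707 + 0.15×0.6356 = 0.6184
E(R_P) = R_f + β_P × MRP = 1.0% + 0.6184 × 8.5% = 6.26%

6.26%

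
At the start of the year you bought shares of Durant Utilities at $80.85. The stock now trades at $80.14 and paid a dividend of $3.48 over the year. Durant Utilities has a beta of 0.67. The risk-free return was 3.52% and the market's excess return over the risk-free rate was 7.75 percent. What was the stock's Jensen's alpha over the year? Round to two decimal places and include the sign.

Realised HPR = (P1 + D1 − P0) / P0 = (80.14 + 3.48 − 80.85) / 80.85 = 2.77 / 80.85 = 3.4261%
CAPM required = R_f + β·MRP = 3.52% + 0.67 × 7.75% = 8.7125%
α = realised − required = 3.4261% − 8.7125% = -5.29%

-5.29%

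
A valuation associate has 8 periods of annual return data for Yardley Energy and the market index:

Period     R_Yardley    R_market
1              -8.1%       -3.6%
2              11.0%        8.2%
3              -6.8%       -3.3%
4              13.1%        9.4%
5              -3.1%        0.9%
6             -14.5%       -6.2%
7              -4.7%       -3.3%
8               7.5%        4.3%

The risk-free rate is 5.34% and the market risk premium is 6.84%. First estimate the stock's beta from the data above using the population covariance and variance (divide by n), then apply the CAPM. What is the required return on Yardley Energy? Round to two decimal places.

16.72%

Mean R_i = (-8.1 + 11.0 − 6.8 + 13.1 − 3.1 − 14.5 − 4.7 + 7.5) / 8 = -0.7000%
Mean R_m = (-3.6 + 8.2 − 3.3 + 9.4 + 0.9 − 6.2 − 3.3 + 4.3) / 8 = 0.8000%
Σ(R_i − R̄_i)(R_m − R̄_m) = 404.2900  ⇒  Cov = 404.2900 / 8 = 50.5363
Σ(R_m − R̄_m)² = 242.9600  ⇒  Var(R_m) = 242.9600 / 8 = 30.3700
β = Cov / Var(R_m) = 50.5363 / 30.3700 = 1.6640
E(R) = R_f + β × MRP = 5.34% + 1.6640 × 6.84% = 16.72%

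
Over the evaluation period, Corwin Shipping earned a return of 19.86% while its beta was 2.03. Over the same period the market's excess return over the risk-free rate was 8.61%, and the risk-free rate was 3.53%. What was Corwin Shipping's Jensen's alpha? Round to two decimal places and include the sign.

-1.15%

CAPM benchmark = R_f + β(R_m − R_f) = 3.53% + 2.03 × 8.61% = 21.0083%
α = actual − benchmark = 19.86% − 21.0083% = -1.15%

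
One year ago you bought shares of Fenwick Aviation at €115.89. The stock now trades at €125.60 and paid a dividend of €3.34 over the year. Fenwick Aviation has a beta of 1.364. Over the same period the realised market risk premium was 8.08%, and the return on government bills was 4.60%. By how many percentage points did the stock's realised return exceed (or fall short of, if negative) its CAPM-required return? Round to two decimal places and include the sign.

Realised HPR = (P1 + D1 − P0) / P0 = (125.60 + 3.34 − 115.89) / 115.89 = 13.05 / 115.89 = 11.2607%
CAPM required = R_f + β·MRP = 4.60% + 1.364 × 8.08% = 15.62112%
α = realised − required = 11.2607% − 15.62112% = -4.36%

-4.36%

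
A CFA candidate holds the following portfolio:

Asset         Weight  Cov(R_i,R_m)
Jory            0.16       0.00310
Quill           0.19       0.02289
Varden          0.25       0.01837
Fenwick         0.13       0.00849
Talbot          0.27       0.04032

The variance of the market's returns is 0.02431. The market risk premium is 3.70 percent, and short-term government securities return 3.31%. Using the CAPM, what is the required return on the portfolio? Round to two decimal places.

β_Jory = 0.00310 / 0.02431 = 0.1275
β_Quill = 0.02289 / 0.02431 = 0.9416
β_Varden = 0.01837 / 0.02431 = 0.7557
β_Fenwick = 0.00849 / 0.02431 = 0.3492
β_Talbot = 0.04032 / 0.02431 = 1.6586
β_P = Σ w_i β_i = 0.16×0.1275 + 0.19×0.9416 + 0.25×0.7557 + 0.13×0.3492 + 0.27×1.6586 = 0.8814
E(R_P) = R_f + β_P × MRP = 3.31% + 0.8814 × 3.70% = 6.57%

6.57%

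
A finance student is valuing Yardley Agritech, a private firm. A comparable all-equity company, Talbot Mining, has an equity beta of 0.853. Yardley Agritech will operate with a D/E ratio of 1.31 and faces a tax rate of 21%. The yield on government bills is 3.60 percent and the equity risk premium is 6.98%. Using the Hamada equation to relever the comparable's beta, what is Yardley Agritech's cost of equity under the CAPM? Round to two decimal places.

β_L = β_U × [1 + (1 − t)(D/E)] = 0.853 × [1 + (1 − 0.21) × 1.31]
    = 0.853 × [1 + 0.79 × 1.31] = 0.853 × 2.0349 = 1.7358
E(R) = R_f + β_L × MRP = 3.60% + 1.7358 × 6.98% = 15.72%

15.72%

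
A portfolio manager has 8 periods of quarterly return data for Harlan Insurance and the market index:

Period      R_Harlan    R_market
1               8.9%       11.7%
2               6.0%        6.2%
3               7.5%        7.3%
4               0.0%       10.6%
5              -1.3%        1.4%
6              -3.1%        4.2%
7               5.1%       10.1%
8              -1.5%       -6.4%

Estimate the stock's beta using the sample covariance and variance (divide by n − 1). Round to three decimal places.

Mean R_i = (8.9 + 6.0 + 7.5 + 0.0 − 1.3 − 3.1 + 5.1 − 1.5) / 8 = 2.7000%
Mean R_m = (11.7 + 6.2 + 7.3 + 10.6 + 1.4 + 4.2 + 10.1 − 6.4) / 8 = 5.6375%
Σ(R_i − R̄_i)(R_m − R̄_m) = 120.5800  ⇒  Cov = 120.5800 / 7 = 17.2257
Σ(R_m − R̄_m)² = 249.2988  ⇒  Var(R_m) = 249.2988 / 7 = 35.6141
β = Cov / Var(R_m) = 17.2257 / 35.6141 = 0.4837

0.484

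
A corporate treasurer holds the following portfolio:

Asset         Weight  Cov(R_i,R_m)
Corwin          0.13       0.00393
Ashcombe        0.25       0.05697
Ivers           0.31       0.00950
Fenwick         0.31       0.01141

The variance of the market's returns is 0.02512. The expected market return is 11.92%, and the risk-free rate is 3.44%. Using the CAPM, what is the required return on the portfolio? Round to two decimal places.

10.61%

β_Corwin = 0.00393 / 0.02512 = 0.1564
β_Ashcombe = 0.05697 / 0.02512 = 2.2679
β_Ivers = 0.00950 / 0.02512 = 0.3782
β_Fenwick = 0.01141 / 0.02512 = 0.4542
β_P = Σ w_i β_i = 0.13×0.1564 + 0.25×2.2679 + 0.31×0.3782 + 0.31×0.4542 = 0.8454
MRP = 11.92% − 3.44% = 8.48%
E(R_P) = R_f + β_P × MRP = 3.44% + 0.8454 × 8.48% = 10.61%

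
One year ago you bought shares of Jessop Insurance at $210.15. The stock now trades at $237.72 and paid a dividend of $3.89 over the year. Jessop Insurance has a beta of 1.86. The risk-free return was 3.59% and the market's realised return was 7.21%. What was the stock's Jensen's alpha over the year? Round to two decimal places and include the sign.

Realised HPR = (P1 + D1 − P0) / P0 = (237.72 + 3.89 − 210.15) / 210.15 = 31.46 / 210.15 = 14.9703%
MRP = 7.21% − 3.59% = 3.62%
CAPM required = R_f + β·MRP = 3.59% + 1.86 × 3.62% = 10.3232%
α = realised − required = 14.9703% − 10.3232% = +4.65%

+4.65%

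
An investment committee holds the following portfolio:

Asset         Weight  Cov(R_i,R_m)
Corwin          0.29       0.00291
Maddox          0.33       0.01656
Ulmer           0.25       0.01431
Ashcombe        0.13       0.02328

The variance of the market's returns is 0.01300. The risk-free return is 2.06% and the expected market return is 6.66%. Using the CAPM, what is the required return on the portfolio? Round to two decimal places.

β_Corwin = 0.00291 / 0.01300 = 0.2238
β_Maddox = 0.01656 / 0.01300 = 1.2738
β_Ulmer = 0.01431 / 0.01300 = 1.1008
β_Ashcombe = 0.02328 / 0.01300 = 1.7908
β_P = Σ w_i β_i = 0.29×0.2238 + 0.33×1.2738 + 0.25×1.1008 + 0.13×1.7908 = 0.9933
MRP = 6.66% − 2.06% = 4.60%
E(R_P) = R_f + β_P × MRP = 2.06% + 0.9933 × 4.60% = 6.63%

6.63%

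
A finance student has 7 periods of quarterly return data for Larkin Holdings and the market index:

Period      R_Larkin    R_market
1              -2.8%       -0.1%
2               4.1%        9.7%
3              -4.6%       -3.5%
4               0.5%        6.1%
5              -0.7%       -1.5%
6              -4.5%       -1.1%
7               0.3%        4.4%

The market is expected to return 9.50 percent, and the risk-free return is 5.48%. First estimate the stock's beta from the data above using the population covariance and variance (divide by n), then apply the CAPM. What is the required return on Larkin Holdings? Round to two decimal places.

Mean R_i = (-2.8 + 4.1 − 4.6 + 0.5 − 0.7 − 4.5 + 0.3) / 7 = -1.1000%
Mean R_m = (-0.1 + 9.7 − 3.5 + 6.1 − 1.5 − 1.1 + 4.4) / 7 = 2.0000%
Σ(R_i − R̄_i)(R_m − R̄_m) = 81.9200  ⇒  Cov = 81.9200 / 7 = 11.7029
Σ(R_m − R̄_m)² = 138.3800  ⇒  Var(R_m) = 138.3800 / 7 = 19.7686
β = Cov / Var(R_m) = 11.7029 / 19.7686 = 0.5920
MRP = 9.50% − 5.48% = 4.02%
E(R) = R_f + β × MRP = 5.48% + 0.5920 × 4.02% = 7.86%

7.86%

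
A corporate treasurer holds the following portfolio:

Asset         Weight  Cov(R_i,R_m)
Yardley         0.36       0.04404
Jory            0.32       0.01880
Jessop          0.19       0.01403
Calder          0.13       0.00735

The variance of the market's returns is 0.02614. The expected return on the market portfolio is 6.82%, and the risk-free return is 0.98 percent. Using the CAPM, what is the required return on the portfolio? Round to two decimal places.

6.68%

β_Yardley = 0.04404 / 0.02614 = 1.6848
β_Jory = 0.01880 / 0.02614 = 0.7192
β_Jessop = 0.01403 / 0.02614 = 0.5367
β_Calder = 0.00735 / 0.02614 = 0.2812
β_P = Σ w_i β_i = 0.36×1.6848 + 0.32×0.7192 + 0.19×0.5367 + 0.13×0.2812 = 0.9752
MRP = 6.82% − 0.98% = 5.84%
E(R_P) = R_f + β_P × MRP = 0.98% + 0.9752 × 5.84% = 6.68%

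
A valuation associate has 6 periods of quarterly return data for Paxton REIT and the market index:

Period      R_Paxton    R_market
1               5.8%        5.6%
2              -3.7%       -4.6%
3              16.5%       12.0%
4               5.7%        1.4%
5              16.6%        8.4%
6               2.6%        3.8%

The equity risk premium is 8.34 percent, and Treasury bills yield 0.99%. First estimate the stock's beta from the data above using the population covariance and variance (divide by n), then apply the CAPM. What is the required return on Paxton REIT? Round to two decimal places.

11.67%

Mean R_i = (5.8 − 3.7 + 16.5 + 5.7 + 16.6 + 2.6) / 6 = 7.2500%
Mean R_m = (5.6 − 4.6 + 12.0 + 1.4 + 8.4 + 3.8) / 6 = 4.4333%
Σ(R_i − R̄_i)(R_m − R̄_m) = 211.9500  ⇒  Cov = 211.9500 / 6 = 35.3250
Σ(R_m − R̄_m)² = 165.5533  ⇒  Var(R_m) = 165.5533 / 6 = 27.5922
β = Cov / Var(R_m) = 35.3250 / 27.5922 = 1.2803
E(R) = R_f + β × MRP = 0.99% + 1.2803 × 8.34% = 11.67%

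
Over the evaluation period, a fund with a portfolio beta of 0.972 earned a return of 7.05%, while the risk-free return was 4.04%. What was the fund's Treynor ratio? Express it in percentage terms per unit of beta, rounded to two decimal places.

3.10%

Treynor = (R_P − R_f) / β_P = (7.05% − 4.04%) / 0.9720 = 3.01% / 0.9720 = 3.10%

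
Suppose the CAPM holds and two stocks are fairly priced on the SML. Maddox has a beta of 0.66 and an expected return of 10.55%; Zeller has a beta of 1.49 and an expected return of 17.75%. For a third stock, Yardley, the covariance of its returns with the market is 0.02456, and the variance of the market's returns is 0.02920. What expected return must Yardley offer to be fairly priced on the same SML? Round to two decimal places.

MRP = (17.75% − 10.55%) / (1.49 − 0.66) = 8.6747%
R_f = 10.55% − 0.66 × 8.6747% = 4.8247%
β_Yardley = Cov / Var(R_m) = 0.02456 / 0.02920 = 0.8411
E(R_Yardley) = R_f + β × MRP = 4.8247% + 0.8411 × 8.6747% = 12.12%

12.12%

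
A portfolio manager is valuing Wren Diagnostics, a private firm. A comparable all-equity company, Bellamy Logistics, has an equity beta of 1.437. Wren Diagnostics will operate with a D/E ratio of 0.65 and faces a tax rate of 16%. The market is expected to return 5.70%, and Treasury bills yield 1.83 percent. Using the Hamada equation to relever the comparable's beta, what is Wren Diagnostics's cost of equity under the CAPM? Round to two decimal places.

10.43%

β_L = β_U × [1 + (1 − t)(D/E)] = 1.437 × [1 + (1 − 0.16) × 0.65]
    = 1.437 × [1 + 0.84 × 0.65] = 1.437 × 1.5460 = 2.2216
MRP = 5.70% − 1.83% = 3.87%
E(R) = R_f + β_L × MRP = 1.83% + 2.2216 × 3.87% = 10.43%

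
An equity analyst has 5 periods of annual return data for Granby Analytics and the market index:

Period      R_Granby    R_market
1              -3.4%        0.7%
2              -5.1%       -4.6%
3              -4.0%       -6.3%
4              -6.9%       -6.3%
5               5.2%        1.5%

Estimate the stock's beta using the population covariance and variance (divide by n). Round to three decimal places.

0.943

Mean R_i = (-3.4 − 5.1 − 4.0 − 6.9 + 5.2) / 5 = -2.8400%
Mean R_m = (0.7 − 4.6 − 6.3 − 6.3 + 1.5) / 5 = -3.0000%
Σ(R_i − R̄_i)(R_m − R̄_m) = 54.9500  ⇒  Cov = 54.9500 / 5 = 10.9900
Σ(R_m − R̄_m)² = 58.2800  ⇒  Var(R_m) = 58.2800 / 5 = 11.6560
β = Cov / Var(R_m) = 10.9900 / 11.6560 = 0.9429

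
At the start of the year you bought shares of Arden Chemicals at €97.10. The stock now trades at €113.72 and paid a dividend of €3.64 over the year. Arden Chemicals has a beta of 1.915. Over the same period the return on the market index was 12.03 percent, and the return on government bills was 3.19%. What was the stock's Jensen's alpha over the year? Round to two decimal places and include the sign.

+0.75%

Realised HPR = (P1 + D1 − P0) / P0 = (113.72 + 3.64 − 97.10) / 97.10 = 20.26 / 97.10 = 20.8651%
MRP = 12.03% − 3.19% = 8.84%
CAPM required = R_f + β·MRP = 3.19% + 1.915 × 8.84% = 20.11860%
α = realised − required = 20.8651% − 20.11860% = +0.75%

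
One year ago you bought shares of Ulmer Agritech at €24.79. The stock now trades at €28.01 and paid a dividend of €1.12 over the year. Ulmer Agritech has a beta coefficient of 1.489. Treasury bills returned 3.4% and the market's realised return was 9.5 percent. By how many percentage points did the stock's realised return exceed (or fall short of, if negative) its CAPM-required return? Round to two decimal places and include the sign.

+5.02%

Realised HPR = (P1 + D1 − P0) / P0 = (28.01 + 1.12 − 24.79) / 24.79 = 4.34 / 24.79 = 17.5071%
MRP = 9.5% − 3.4% = 6.10%
CAPM required = R_f + β·MRP = 3.4% + 1.489 × 6.1% = 12.4829%
α = realised − required = 17.5071% − 12.4829% = +5.02%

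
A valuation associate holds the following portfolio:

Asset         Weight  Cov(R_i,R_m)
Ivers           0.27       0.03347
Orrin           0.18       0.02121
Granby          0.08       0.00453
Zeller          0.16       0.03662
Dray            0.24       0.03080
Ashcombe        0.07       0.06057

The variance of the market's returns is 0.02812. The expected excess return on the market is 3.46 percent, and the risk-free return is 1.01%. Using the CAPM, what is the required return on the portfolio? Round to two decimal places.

β_Ivers = 0.03347 / 0.02812 = 1.1903
β_Orrin = 0.02121 / 0.02812 = 0.7543
β_Granby = 0.00453 / 0.02812 = 0.1611
β_Zeller = 0.03662 / 0.02812 = 1.3023
β_Dray = 0.03080 / 0.02812 = 1.0953
β_Ashcombe = 0.06057 / 0.02812 = 2.1540
β_P = Σ w_i β_i = 0.27×1.1903 + 0.18×0.7543 + 0.08×0.1611 + 0.16×1.3023 + 0.24×1.0953 + 0.07×2.1540 = 1.0921
E(R_P) = R_f + β_P × MRP = 1.01% + 1.0921 × 3.46% = 4.79%

4.79%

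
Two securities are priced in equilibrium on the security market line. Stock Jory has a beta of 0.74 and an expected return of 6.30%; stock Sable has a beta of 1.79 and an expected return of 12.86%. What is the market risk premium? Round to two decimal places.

Both satisfy E(R) = R_f + β·MRP, so the slope of the SML is
MRP = (12.86% − 6.30%) / (1.79 − 0.74) = 6.56% / 1.05 = 6.2476%

6.25%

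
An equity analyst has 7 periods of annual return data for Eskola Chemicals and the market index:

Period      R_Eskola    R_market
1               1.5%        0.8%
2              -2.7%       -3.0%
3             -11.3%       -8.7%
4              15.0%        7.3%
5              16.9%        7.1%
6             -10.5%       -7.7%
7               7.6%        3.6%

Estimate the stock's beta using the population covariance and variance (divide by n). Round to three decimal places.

1.710

Mean R_i = (1.5 − 2.7 − 11.3 + 15.0 + 16.9 − 10.5 + 7.6) / 7 = 2.3571%
Mean R_m = (0.8 − 3.0 − 8.7 + 7.3 + 7.1 − 7.7 + 3.6) / 7 = -0.0857%
Σ(R_i − R̄_i)(R_m − R̄_m) = 446.7243  ⇒  Cov = 446.7243 / 7 = 63.8178
Σ(R_m − R̄_m)² = 261.2286  ⇒  Var(R_m) = 261.2286 / 7 = 37.3184
β = Cov / Var(R_m) = 63.8178 / 37.3184 = 1.7101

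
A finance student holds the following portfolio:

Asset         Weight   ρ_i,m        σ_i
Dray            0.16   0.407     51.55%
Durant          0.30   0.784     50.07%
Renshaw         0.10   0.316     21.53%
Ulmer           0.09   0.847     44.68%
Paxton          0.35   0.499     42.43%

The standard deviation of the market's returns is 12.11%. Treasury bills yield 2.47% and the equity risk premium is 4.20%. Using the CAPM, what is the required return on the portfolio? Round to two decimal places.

11.71%

β_Dray = 0.407 × 51.55% / 12.11% = 1.7325
β_Durant = 0.784 × 50.07% / 12.11% = 3.2415
β_Renshaw = 0.316 × 21.53% / 12.11% = 0.5618
β_Ulmer = 0.847 × 44.68% / 12.11% = 3.1250
β_Paxton = 0.499 × 42.43% / 12.11% = 1.7484
β_P = Σ w_i β_i = 0.16×1.7325 + 0.30×3.2415 + 0.10×0.5618 + 0.09×3.1250 + 0.35×1.7484 = 2.1990
E(R_P) = R_f + β_P × MRP = 2.47% + 2.1990 × 4.20% = 11.71%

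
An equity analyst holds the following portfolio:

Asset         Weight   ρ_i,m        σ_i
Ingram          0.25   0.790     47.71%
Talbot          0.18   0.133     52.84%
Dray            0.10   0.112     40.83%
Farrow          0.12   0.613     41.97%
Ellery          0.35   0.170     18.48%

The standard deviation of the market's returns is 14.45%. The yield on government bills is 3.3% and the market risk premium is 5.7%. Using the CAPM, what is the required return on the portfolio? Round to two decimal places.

9.35%

β_Ingram = 0.790 × 47.71% / 14.45% = 2.6084
β_Talbot = 0.133 × 52.84% / 14.45% = 0.4863
β_Dray = 0.112 × 40.83% / 14.45% = 0.3165
β_Farrow = 0.613 × 41.97% / 14.45% = 1.7805
β_Ellery = 0.170 × 18.48% / 14.45% = 0.2174
β_P = Σ w_i β_i = 0.25×2.6084 + 0.18×0.4863 + 0.10×0.3165 + 0.12×1.7805 + 0.35×0.2174 = 1.0610
E(R_P) = R_f + β_P × MRP = 3.3% + 1.0610 × 5.7% = 9.35%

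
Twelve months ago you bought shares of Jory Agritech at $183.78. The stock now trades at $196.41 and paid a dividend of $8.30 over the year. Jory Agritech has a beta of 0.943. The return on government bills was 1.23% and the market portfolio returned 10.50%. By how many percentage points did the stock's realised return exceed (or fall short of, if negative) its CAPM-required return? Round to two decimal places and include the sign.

Realised HPR = (P1 + D1 − P0) / P0 = (196.41 + 8.30 − 183.78) / 183.78 = 20.93 / 183.78 = 11.3886%
MRP = 10.50% − 1.23% = 9.27%
CAPM required = R_f + β·MRP = 1.23% + 0.943 × 9.27% = 9.97161%
α = realised − required = 11.3886% − 9.97161% = +1.42%

+1.42%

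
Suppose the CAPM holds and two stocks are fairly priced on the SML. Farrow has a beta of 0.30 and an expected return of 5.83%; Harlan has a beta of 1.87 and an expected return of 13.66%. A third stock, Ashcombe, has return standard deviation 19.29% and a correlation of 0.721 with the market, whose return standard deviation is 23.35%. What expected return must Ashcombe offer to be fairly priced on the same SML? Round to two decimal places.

MRP = (13.66% − 5.83%) / (1.87 − 0.30) = 4.9873%
R_f = 5.83% − 0.30 × 4.9873% = 4.3338%
β_Ashcombe = ρ·σ_i/σ_m = 0.721 × 19.29 / 23.35 = 0.5956
E(R_Ashcombe) = R_f + β × MRP = 4.3338% + 0.5956 × 4.9873% = 7.30%

7.30%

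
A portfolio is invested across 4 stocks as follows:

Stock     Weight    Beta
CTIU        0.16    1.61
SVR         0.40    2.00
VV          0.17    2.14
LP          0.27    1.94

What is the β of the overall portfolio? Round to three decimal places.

1.945

β_P = Σ w_i β_i = 0.16×1.61 + 0.40×2.00 + 0.17×2.14 + 0.27×1.94 = 1.9452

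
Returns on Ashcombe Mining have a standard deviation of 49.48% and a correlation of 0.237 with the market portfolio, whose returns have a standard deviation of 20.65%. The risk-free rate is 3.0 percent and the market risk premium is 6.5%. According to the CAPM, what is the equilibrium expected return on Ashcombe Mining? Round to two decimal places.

β = ρ × σ_i / σ_m = 0.237 × 49.48% / 20.65% = 0.5679
E(R) = 3.0% + 0.5679 × 6.5% = 6.69%

6.69%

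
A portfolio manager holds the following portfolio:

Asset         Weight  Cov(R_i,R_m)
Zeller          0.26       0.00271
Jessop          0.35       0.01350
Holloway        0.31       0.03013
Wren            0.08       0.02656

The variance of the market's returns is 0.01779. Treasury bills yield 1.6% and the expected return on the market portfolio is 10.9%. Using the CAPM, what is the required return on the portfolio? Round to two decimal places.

β_Zeller = 0.00271 / 0.01779 = 0.1523
β_Jessop = 0.01350 / 0.01779 = 0.7589
β_Holloway = 0.03013 / 0.01779 = 1.6936
β_Wren = 0.02656 / 0.01779 = 1.4930
β_P = Σ w_i β_i = 0.26×0.1523 + 0.35×0.7589 + 0.31×1.6936 + 0.08×1.4930 = 0.9497
MRP = 10.9% − 1.6% = 9.30%
E(R_P) = R_f + β_P × MRP = 1.6% + 0.9497 × 9.3% = 10.43%

10.43%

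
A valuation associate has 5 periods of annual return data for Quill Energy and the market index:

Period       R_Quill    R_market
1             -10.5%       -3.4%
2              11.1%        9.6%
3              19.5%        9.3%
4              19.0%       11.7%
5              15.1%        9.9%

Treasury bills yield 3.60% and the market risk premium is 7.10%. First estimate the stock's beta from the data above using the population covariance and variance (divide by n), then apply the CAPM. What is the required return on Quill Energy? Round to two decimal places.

17.50%

Mean R_i = (-10.5 + 11.1 + 19.5 + 19.0 + 15.1) / 5 = 10.8400%
Mean R_m = (-3.4 + 9.6 + 9.3 + 11.7 + 9.9) / 5 = 7.4200%
Σ(R_i − R̄_i)(R_m − R̄_m) = 293.2360  ⇒  Cov = 293.2360 / 5 = 58.6472
Σ(R_m − R̄_m)² = 149.8280  ⇒  Var(R_m) = 149.8280 / 5 = 29.9656
β = Cov / Var(R_m) = 58.6472 / 29.9656 = 1.9572
E(R) = R_f + β × MRP = 3.60% + 1.9572 × 7.10% = 17.50%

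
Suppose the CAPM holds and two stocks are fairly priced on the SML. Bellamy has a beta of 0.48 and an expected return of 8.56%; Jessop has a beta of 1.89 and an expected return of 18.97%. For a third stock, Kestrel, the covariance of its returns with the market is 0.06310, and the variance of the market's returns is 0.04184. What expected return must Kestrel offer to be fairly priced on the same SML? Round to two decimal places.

16.15%

MRP = (18.97% − 8.56%) / (1.89 − 0.48) = 7.3830%
R_f = 8.56% − 0.48 × 7.3830% = 5.0162%
β_Kestrel = Cov / Var(R_m) = 0.06310 / 0.04184 = 1.5081
E(R_Kestrel) = R_f + β × MRP = 5.0162% + 1.5081 × 7.3830% = 16.15%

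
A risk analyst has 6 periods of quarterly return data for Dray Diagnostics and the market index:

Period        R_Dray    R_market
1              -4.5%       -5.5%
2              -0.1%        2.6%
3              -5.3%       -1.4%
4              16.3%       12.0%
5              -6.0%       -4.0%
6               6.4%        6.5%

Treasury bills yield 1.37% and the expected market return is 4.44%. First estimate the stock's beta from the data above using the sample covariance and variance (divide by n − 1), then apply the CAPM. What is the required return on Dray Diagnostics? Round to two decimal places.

5.23%

Mean R_i = (-4.5 − 0.1 − 5.3 + 16.3 − 6.0 + 6.4) / 6 = 1.1333%
Mean R_m = (-5.5 + 2.6 − 1.4 + 12.0 − 4.0 + 6.5) / 6 = 1.7000%
Σ(R_i − R̄_i)(R_m − R̄_m) = 281.5500  ⇒  Cov = 281.5500 / 5 = 56.3100
Σ(R_m − R̄_m)² = 223.8800  ⇒  Var(R_m) = 223.8800 / 5 = 44.7760
β = Cov / Var(R_m) = 56.3100 / 44.7760 = 1.2576
MRP = 4.44% − 1.37% = 3.07%
E(R) = R_f + β × MRP = 1.37% + 1.2576 × 3.07% = 5.23%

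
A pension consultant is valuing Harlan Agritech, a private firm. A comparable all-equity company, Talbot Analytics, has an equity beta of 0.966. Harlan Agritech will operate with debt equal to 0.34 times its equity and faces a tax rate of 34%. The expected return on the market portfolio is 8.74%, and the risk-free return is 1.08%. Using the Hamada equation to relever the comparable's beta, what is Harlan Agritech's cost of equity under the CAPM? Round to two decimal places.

β_L = β_U × [1 + (1 − t)(D/E)] = 0.966 × [1 + (1 − 0.34) × 0.34]
    = 0.966 × [1 + 0.66 × 0.34] = 0.966 × 1.2244 = 1.1828
MRP = 8.74% − 1.08% = 7.66%
E(R) = R_f + β_L × MRP = 1.08% + 1.1828 × 7.66% = 10.14%

10.14%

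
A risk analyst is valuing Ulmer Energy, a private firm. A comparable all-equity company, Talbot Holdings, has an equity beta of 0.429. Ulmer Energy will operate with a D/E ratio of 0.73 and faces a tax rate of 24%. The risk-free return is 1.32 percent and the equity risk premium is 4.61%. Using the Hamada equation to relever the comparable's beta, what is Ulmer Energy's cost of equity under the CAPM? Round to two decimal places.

β_L = β_U × [1 + (1 − t)(D/E)] = 0.429 × [1 + (1 − 0.24) × 0.73]
    = 0.429 × [1 + 0.76 × 0.73] = 0.429 × 1.5548 = 0.6670
E(R) = R_f + β_L × MRP = 1.32% + 0.6670 × 4.61% = 4.39%

4.39%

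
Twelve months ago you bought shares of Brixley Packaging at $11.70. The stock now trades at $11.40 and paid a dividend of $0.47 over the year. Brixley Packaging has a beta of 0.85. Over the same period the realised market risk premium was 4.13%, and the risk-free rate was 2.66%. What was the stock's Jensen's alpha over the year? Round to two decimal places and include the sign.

Realised HPR = (P1 + D1 − P0) / P0 = (11.40 + 0.47 − 11.70) / 11.70 = 0.17 / 11.70 = 1.4530%
CAPM required = R_f + β·MRP = 2.66% + 0.85 × 4.13% = 6.1705%
α = realised − required = 1.4530% − 6.1705% = -4.72%

-4.72%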